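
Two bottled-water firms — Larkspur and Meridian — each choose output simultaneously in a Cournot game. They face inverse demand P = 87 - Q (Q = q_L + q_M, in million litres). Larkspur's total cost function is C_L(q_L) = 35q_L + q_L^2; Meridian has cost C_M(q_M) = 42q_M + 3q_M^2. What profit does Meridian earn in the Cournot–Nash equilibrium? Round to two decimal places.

Larkspur's profit: π_L = (87 - Q)q_L - (35q_L + q_L²). Setting ∂π_L/∂q_L = 0: 52 - 4q_L - (q_M) = 0.
Meridian's profit: π_M = (87 - Q)q_M - (42q_M + 3q_M²). Setting ∂π_M/∂q_M = 0: 45 - 8q_M - (q_L) = 0.
Best responses: q_L = (52 - q_M)/4, q_M = (45 - q_L)/8.
Solving the pair: q_L = 371/31, q_M = 128/31.
Price P = 87 - 499/31 = 70.9032.
Meridian's profit: 70.9032·(128/31) - 42·(128/31) - 3(128/31)² = 68.1956.

68.20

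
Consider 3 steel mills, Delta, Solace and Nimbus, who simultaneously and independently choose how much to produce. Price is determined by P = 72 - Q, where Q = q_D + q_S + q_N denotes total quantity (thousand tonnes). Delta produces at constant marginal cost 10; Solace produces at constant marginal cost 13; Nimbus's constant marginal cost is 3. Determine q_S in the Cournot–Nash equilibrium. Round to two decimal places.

11.50

Delta's profit: π_D = (72 - Q)q_D - (10q_D). Setting ∂π_D/∂q_D = 0: 62 - 2q_D - (q_S + q_N) = 0.
Solace's first-order condition: 59 - 2q_S - (q_D + q_N) = 0.
Nimbus's first-order condition: 69 - 2q_N - (q_D + q_S) = 0.
Adding the 3 first-order conditions: 190 − 4Q = 0, so Q = 95/2.
Back-substituting: q_D = (62 − 95/2) = 29/2, q_S = (59 − 95/2) = 23/2, q_N = (69 − 95/2) = 43/2.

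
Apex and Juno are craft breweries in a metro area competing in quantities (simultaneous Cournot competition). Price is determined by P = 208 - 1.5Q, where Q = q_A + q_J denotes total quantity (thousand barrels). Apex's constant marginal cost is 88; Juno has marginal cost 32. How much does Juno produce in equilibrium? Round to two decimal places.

51.56

Apex's profit: π_A = (208 - 1.5Q)q_A - (88q_A). Setting ∂π_A/∂q_A = 0: 120 - 3q_A - (3/2)(q_J) = 0.
Juno's first-order condition: 176 - 3q_J - (3/2)(q_A) = 0.
So q_A = (120 - (3/2)q_J)/3 and q_J = (176 - (3/2)q_A)/3.
Solving the pair: q_A = 128/9, q_J = 464/9.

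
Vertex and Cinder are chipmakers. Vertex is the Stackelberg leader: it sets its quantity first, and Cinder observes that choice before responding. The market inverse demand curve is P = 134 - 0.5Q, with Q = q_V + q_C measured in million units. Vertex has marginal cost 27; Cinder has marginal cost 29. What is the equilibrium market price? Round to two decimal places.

54.25

Solve by backward induction. Given q_V, the follower Cinder maximises π_C = (134 - (1/2)q_V - (1/2)q_C)q_C - 29q_C.
∂π_C/∂q_C = 105 - (1/2)q_V - q_C = 0 gives the reaction function q_C = (105 - (1/2)q_V).
Vertex substitutes q_C(q_V) into its own profit: π_V = q_V(134 - (1/2)q_V - (105 - (1/2)q_V)/2) - 27q_V = (163/2 - (1/4)q_V)q_V - 27q_V.
The leader's first-order condition 109/2 - (1/2)q_V = 0 yields q_V = 109.
Then q_C = (105 - (1/2)·109) = 101/2.
Total output Q = 319/2, so price P = 134 - (1/2)·(319/2) = 217/4.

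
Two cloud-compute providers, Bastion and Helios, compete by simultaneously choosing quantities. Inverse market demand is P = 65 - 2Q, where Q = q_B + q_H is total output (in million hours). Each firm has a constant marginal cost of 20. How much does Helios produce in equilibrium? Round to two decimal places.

Each firm earns π_i = (65 - 2Q)q_i - 20q_i.
Setting ∂π_i/∂q_i = 0 with rivals' quantities fixed: 45 - 4q_i - 2q_j = 0.
By symmetry each firm produces the same amount; substituting q_j = q_i yields q_i = 45/6 = 15/2.

7.50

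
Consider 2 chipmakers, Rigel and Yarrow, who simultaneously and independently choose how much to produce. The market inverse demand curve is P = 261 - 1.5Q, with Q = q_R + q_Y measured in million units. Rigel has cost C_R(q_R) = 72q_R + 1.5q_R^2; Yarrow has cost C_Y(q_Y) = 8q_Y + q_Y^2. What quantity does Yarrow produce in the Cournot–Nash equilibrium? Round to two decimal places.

Rigel's profit: π_R = (261 - 1.5Q)q_R - (72q_R + (3/2)q_R²). Setting ∂π_R/∂q_R = 0: 189 - 6q_R - (3/2)(q_Y) = 0.
Yarrow's first-order condition: 253 - 5q_Y - (3/2)(q_R) = 0.
So q_R = (189 - (3/2)q_Y)/6 and q_Y = (253 - (3/2)q_R)/5.
Solving the pair: q_R = 754/37, q_Y = 1646/37.

44.49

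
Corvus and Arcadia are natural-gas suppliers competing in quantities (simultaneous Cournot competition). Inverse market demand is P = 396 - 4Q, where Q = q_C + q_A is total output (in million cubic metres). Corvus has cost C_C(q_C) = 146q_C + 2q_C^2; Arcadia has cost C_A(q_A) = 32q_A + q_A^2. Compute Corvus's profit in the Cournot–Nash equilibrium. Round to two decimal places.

Corvus's profit: π_C = (396 - 4Q)q_C - (146q_C + 2q_C²). Setting ∂π_C/∂q_C = 0: 250 - 12q_C - 4(q_A) = 0.
Arcadia's first-order condition: 364 - 10q_A - 4(q_C) = 0.
Best responses: q_C = (250 - 4q_A)/12, q_A = (364 - 4q_C)/10.
Substituting one into the other gives q_C = 261/26 and q_A = 421/13.
Price P = 396 - 4·(1103/26) = 226.3077.
Corvus's profit: 226.3077·(261/26) - 146·(261/26) - 2(261/26)² = 604.6243.

604.62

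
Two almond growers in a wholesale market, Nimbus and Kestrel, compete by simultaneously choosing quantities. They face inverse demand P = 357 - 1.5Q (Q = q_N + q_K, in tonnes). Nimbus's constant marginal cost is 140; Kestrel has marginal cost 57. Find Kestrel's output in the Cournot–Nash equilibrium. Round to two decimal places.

Nimbus's profit: π_N = (357 - 1.5Q)q_N - (140q_N). Setting ∂π_N/∂q_N = 0: 217 - 3q_N - (3/2)(q_K) = 0.
Kestrel's first-order condition: 300 - 3q_K - (3/2)(q_N) = 0.
Best responses: q_N = (217 - (3/2)q_K)/3, q_K = (300 - (3/2)q_N)/3.
Substituting one into the other gives q_N = 268/9 and q_K = 766/9.

85.11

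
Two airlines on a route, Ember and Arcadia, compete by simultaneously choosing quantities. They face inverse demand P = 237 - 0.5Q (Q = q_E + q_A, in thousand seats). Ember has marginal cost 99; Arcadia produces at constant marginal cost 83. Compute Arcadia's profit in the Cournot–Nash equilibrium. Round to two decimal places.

6422.22

Ember's profit: π_E = (237 - 0.5Q)q_E - (99q_E). Setting ∂π_E/∂q_E = 0: 138 - q_E - (1/2)(q_A) = 0.
Arcadia's first-order condition: 154 - q_A - (1/2)(q_E) = 0.
Best responses: q_E = (138 - (1/2)q_A), q_A = (154 - (1/2)q_E).
Substituting one into the other gives q_E = 244/3 and q_A = 340/3.
Price P = 237 - (1/2)·(584/3) = 419/3.
Arcadia's profit: (419/3 - 83)·(340/3) = 6422.2222.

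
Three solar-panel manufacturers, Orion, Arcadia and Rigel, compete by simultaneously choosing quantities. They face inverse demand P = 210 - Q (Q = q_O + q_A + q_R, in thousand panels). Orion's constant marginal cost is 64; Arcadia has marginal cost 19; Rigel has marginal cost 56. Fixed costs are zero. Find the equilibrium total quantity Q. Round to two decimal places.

122.75

Orion's profit: π_O = (210 - Q)q_O - (64q_O). Setting ∂π_O/∂q_O = 0: 146 - 2q_O - (q_A + q_R) = 0.
Arcadia's profit: π_A = (210 - Q)q_A - (19q_A). Setting ∂π_A/∂q_A = 0: 191 - 2q_A - (q_O + q_R) = 0.
Rigel's profit: π_R = (210 - Q)q_R - (56q_R). Setting ∂π_R/∂q_R = 0: 154 - 2q_R - (q_O + q_A) = 0.
Adding the 3 first-order conditions: 491 − 4Q = 0, so Q = 491/4.
Back-substituting: q_O = (146 − 491/4) = 93/4, q_A = (191 − 491/4) = 273/4, q_R = (154 − 491/4) = 125/4.
Total output Q = 93/4 + 273/4 + 125/4 = 491/4.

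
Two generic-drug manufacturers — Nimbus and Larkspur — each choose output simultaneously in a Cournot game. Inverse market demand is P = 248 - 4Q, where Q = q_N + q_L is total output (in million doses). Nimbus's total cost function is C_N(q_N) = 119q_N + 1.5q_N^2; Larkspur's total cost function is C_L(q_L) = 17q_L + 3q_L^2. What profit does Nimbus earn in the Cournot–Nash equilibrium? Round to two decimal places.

Nimbus's profit: π_N = (248 - 4Q)q_N - (119q_N + (3/2)q_N²). Setting ∂π_N/∂q_N = 0: 129 - 11q_N - 4(q_L) = 0.
Larkspur's first-order condition: 231 - 14q_L - 4(q_N) = 0.
Rearranging gives the reaction functions q_N = (129 - 4q_L)/11 and q_L = (231 - 4q_N)/14.
Solving the pair: q_N = 147/23, q_L = 675/46.
Price P = 248 - 4·(969/46) = 163.7391.
Nimbus's profit: 163.7391·(147/23) - 119·(147/23) - (3/2)(147/23)² = 224.6682.

224.67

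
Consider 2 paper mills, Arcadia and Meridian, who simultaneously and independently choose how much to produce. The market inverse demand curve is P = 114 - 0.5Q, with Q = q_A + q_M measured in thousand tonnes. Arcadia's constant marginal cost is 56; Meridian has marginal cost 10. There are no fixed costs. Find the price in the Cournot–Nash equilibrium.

60

Arcadia's profit: π_A = (114 - 0.5Q)q_A - (56q_A). Setting ∂π_A/∂q_A = 0: 58 - q_A - (1/2)(q_M) = 0.
Meridian's first-order condition: 104 - q_M - (1/2)(q_A) = 0.
Best responses: q_A = (58 - (1/2)q_M), q_M = (104 - (1/2)q_A).
Substituting one into the other gives q_A = 8 and q_M = 100.
Total output Q = 108, so price P = 114 - (1/2)·108 = 60.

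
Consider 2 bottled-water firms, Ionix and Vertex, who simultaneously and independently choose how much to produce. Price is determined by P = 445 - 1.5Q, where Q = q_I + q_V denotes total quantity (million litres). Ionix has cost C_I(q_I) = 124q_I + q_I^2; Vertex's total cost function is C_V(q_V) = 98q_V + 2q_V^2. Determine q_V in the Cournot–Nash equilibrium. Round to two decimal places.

38.27

Ionix's profit: π_I = (445 - 1.5Q)q_I - (124q_I + q_I²). Setting ∂π_I/∂q_I = 0: 321 - 5q_I - (3/2)(q_V) = 0.
Vertex's first-order condition: 347 - 7q_V - (3/2)(q_I) = 0.
Best responses: q_I = (321 - (3/2)q_V)/5, q_V = (347 - (3/2)q_I)/7.
Solving the pair: q_I = 52.7176, q_V = 38.2748.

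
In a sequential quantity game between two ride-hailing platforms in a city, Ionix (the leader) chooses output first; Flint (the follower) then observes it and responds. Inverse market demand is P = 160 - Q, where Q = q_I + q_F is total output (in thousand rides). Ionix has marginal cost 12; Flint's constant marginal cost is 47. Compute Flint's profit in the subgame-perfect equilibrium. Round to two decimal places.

115.56

Solve by backward induction. Given q_I, the follower Flint maximises π_F = (160 - q_I - q_F)q_F - 47q_F.
Setting the follower's marginal profit to zero, 113 - q_I - 2q_F = 0, i.e. q_F = (113 - q_I)/2.
The leader anticipates this reaction. Substituting into P = 160 - Q gives P = 207/2 - (1/2)q_I, so π_I = (207/2 - (1/2)q_I)q_I - 12q_I.
Maximising: ∂π_I/∂q_I = 183/2 - q_I = 0, giving q_I = 183/2.
Then q_F = (113 - 183/2)/2 = 43/4.
Price P = 160 - 409/4 = 231/4.
Flint's profit: (231/4 - 47)·(43/4) = 1849/16.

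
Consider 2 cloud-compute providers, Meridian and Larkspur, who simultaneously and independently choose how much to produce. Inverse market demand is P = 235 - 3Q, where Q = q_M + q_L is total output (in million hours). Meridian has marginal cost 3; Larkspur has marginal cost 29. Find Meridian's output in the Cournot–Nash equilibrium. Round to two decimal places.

28.67

Meridian's profit: π_M = (235 - 3Q)q_M - (3q_M). Setting ∂π_M/∂q_M = 0: 232 - 6q_M - 3(q_L) = 0.
Larkspur's first-order condition: 206 - 6q_L - 3(q_M) = 0.
Rearranging gives the reaction functions q_M = (232 - 3q_L)/6 and q_L = (206 - 3q_M)/6.
Solving the pair: q_M = 86/3, q_L = 20.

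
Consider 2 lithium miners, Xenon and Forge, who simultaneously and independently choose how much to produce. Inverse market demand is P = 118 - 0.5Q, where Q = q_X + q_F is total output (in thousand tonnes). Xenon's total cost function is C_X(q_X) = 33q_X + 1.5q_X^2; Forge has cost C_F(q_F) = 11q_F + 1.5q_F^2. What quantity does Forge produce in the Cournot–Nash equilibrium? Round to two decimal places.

Xenon's profit: π_X = (118 - 0.5Q)q_X - (33q_X + (3/2)q_X²). Setting ∂π_X/∂q_X = 0: 85 - 4q_X - (1/2)(q_F) = 0.
Forge's profit: π_F = (118 - 0.5Q)q_F - (11q_F + (3/2)q_F²). Setting ∂π_F/∂q_F = 0: 107 - 4q_F - (1/2)(q_X) = 0.
So q_X = (85 - (1/2)q_F)/4 and q_F = (107 - (1/2)q_X)/4.
Substituting one into the other gives q_X = 382/21 and q_F = 514/21.

24.48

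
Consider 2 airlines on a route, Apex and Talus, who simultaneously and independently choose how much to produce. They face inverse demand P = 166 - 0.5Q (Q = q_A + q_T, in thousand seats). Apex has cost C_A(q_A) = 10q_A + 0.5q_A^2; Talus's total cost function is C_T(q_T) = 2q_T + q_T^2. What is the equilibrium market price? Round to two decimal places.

Apex's profit: π_A = (166 - 0.5Q)q_A - (10q_A + (1/2)q_A²). Setting ∂π_A/∂q_A = 0: 156 - 2q_A - (1/2)(q_T) = 0.
Talus's first-order condition: 164 - 3q_T - (1/2)(q_A) = 0.
So q_A = (156 - (1/2)q_T)/2 and q_T = (164 - (1/2)q_A)/3.
Solving the pair: q_A = 1544/23, q_T = 1000/23.
Total output Q = 110.6087, so price P = 166 - (1/2)·110.6087 = 110.6957.

110.70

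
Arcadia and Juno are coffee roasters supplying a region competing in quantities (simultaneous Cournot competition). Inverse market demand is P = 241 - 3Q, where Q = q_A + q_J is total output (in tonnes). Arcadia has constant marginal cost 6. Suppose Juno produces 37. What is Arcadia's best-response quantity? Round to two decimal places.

With the rival's output fixed at 37, Arcadia's profit is π_A = (241 - 3·37 - 3q_A)q_A - (6q_A) = (130 - 3q_A)q_A - (6q_A).
∂π_A/∂q_A = 124 - 6q_A = 0, so q_A = 62/3.

20.67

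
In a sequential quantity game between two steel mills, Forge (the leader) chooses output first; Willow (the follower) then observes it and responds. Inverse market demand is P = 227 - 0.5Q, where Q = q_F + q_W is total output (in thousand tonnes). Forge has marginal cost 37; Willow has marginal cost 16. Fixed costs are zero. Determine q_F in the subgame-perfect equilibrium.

169

The follower Willow best-responds to any q_F: π_W = (227 - 0.5Q)q_W - 16q_W.
Setting the follower's marginal profit to zero, 211 - (1/2)q_F - q_W = 0, i.e. q_W = (211 - (1/2)q_F).
The leader anticipates this reaction. Substituting into P = 227 - 0.5Q gives P = 243/2 - (1/4)q_F, so π_F = (243/2 - (1/4)q_F)q_F - 37q_F.
The leader's first-order condition 169/2 - (1/2)q_F = 0 yields q_F = 169.
Then q_W = (211 - (1/2)·169) = 253/2.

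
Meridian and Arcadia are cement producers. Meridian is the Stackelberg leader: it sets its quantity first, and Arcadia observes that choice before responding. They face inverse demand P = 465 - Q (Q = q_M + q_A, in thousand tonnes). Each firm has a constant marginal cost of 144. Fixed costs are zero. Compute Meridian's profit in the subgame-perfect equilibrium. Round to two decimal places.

12880.13

The follower Arcadia best-responds to any q_M: π_A = (465 - Q)q_A - 144q_A.
∂π_A/∂q_A = 321 - q_M - 2q_A = 0 gives the reaction function q_A = (321 - q_M)/2.
The leader anticipates this reaction. Substituting into P = 465 - Q gives P = 609/2 - (1/2)q_M, so π_M = (609/2 - (1/2)q_M)q_M - 144q_M.
The leader's first-order condition 321/2 - q_M = 0 yields q_M = 321/2.
Then q_A = (321 - 321/2)/2 = 321/4.
Price P = 465 - 963/4 = 897/4.
Meridian's profit: (897/4 - 144)·(321/2) = 12880.1250.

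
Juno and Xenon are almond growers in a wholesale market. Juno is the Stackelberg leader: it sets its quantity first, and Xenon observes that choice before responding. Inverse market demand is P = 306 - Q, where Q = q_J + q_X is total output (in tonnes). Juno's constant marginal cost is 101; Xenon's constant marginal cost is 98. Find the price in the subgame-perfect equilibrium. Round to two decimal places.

The follower Xenon best-responds to any q_J: π_X = (306 - Q)q_X - 98q_X.
∂π_X/∂q_X = 208 - q_J - 2q_X = 0 gives the reaction function q_X = (208 - q_J)/2.
Juno substitutes q_X(q_J) into its own profit: π_J = q_J(306 - q_J - (208 - q_J)/2) - 101q_J = (202 - (1/2)q_J)q_J - 101q_J.
The leader's first-order condition 101 - q_J = 0 yields q_J = 101.
Then q_X = (208 - 101)/2 = 107/2.
Total output Q = 309/2, so price P = 306 - 309/2 = 303/2.

151.50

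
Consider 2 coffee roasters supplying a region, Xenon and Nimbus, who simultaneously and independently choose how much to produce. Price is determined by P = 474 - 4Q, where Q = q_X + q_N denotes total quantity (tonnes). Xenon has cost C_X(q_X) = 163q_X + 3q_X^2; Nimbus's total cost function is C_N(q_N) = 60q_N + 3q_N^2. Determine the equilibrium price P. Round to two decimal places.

Xenon's profit: π_X = (474 - 4Q)q_X - (163q_X + 3q_X²). Setting ∂π_X/∂q_X = 0: 311 - 14q_X - 4(q_N) = 0.
Nimbus's first-order condition: 414 - 14q_N - 4(q_X) = 0.
Best responses: q_X = (311 - 4q_N)/14, q_N = (414 - 4q_X)/14.
Substituting one into the other gives q_X = 1349/90 and q_N = 1138/45.
Total output Q = 725/18, so price P = 474 - 4·(725/18) = 312.8889.

312.89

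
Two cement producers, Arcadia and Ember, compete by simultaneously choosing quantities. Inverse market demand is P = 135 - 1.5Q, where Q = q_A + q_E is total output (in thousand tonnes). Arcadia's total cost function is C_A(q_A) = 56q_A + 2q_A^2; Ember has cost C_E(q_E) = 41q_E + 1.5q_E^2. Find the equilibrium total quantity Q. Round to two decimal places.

21.95

Arcadia's profit: π_A = (135 - 1.5Q)q_A - (56q_A + 2q_A²). Setting ∂π_A/∂q_A = 0: 79 - 7q_A - (3/2)(q_E) = 0.
Ember's first-order condition: 94 - 6q_E - (3/2)(q_A) = 0.
So q_A = (79 - (3/2)q_E)/7 and q_E = (94 - (3/2)q_A)/6.
Solving the pair: q_A = 444/53, q_E = 13.5723.
Total output Q = 444/53 + 13.5723 = 21.9497.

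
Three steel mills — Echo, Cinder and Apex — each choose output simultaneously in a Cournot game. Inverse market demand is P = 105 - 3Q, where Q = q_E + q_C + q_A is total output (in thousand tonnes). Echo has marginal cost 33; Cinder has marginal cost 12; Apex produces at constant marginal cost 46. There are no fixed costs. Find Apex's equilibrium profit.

3

Echo's profit: π_E = (105 - 3Q)q_E - (33q_E). Setting ∂π_E/∂q_E = 0: 72 - 6q_E - 3(q_C + q_A) = 0.
Cinder's profit: π_C = (105 - 3Q)q_C - (12q_C). Setting ∂π_C/∂q_C = 0: 93 - 6q_C - 3(q_E + q_A) = 0.
Apex's first-order condition: 59 - 6q_A - 3(q_E + q_C) = 0.
Adding the 3 conditions: 224 − 6Q − 6Q = 0, i.e. Q = 56/3.
Back-substituting: q_E = (72 − 56)/3 = 16/3, q_C = (93 − 56)/3 = 37/3, q_A = (59 − 56)/3 = 1.
Price P = 105 - 3·(56/3) = 49.
Apex's profit: (49 - 46)·1 = 3.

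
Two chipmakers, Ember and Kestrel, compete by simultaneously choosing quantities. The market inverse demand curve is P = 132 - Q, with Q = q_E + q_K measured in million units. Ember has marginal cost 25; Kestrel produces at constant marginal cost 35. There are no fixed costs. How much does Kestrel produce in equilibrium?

29

Ember's profit: π_E = (132 - Q)q_E - (25q_E). Setting ∂π_E/∂q_E = 0: 107 - 2q_E - (q_K) = 0.
Kestrel's first-order condition: 97 - 2q_K - (q_E) = 0.
Rearranging gives the reaction functions q_E = (107 - q_K)/2 and q_K = (97 - q_E)/2.
Substituting one into the other gives q_E = 39 and q_K = 29.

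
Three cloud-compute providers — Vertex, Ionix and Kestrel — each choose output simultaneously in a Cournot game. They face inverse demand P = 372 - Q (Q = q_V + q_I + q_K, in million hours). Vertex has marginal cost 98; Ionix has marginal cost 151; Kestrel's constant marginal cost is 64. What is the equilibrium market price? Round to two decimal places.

Vertex's profit: π_V = (372 - Q)q_V - (98q_V). Setting ∂π_V/∂q_V = 0: 274 - 2q_V - (q_I + q_K) = 0.
Ionix's profit: π_I = (372 - Q)q_I - (151q_I). Setting ∂π_I/∂q_I = 0: 221 - 2q_I - (q_V + q_K) = 0.
Kestrel's first-order condition: 308 - 2q_K - (q_V + q_I) = 0.
Summing all 3 equations gives 803 − 4Q = 0, hence Q = 803/4.
Back-substituting: q_V = (274 − 803/4) = 293/4, q_I = (221 − 803/4) = 81/4, q_K = (308 − 803/4) = 429/4.
Total output Q = 803/4, so price P = 372 - 803/4 = 685/4.

171.25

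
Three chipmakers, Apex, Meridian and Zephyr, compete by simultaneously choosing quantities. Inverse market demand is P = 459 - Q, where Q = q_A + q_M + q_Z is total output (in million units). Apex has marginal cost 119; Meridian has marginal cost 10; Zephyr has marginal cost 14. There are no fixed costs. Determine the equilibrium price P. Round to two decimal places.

Apex's profit: π_A = (459 - Q)q_A - (119q_A). Setting ∂π_A/∂q_A = 0: 340 - 2q_A - (q_M + q_Z) = 0.
Meridian's first-order condition: 449 - 2q_M - (q_A + q_Z) = 0.
Zephyr's profit: π_Z = (459 - Q)q_Z - (14q_Z). Setting ∂π_Z/∂q_Z = 0: 445 - 2q_Z - (q_A + q_M) = 0.
Adding the 3 first-order conditions: 1234 − 4Q = 0, so Q = 617/2.
Back-substituting: q_A = (340 − 617/2) = 63/2, q_M = (449 − 617/2) = 281/2, q_Z = (445 − 617/2) = 273/2.
Total output Q = 617/2, so price P = 459 - 617/2 = 301/2.

150.50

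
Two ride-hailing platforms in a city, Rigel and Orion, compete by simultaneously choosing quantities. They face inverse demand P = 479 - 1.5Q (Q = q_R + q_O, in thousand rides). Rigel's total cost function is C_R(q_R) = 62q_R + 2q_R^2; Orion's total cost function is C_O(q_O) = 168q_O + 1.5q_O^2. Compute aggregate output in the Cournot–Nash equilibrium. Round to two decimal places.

90.24

Rigel's profit: π_R = (479 - 1.5Q)q_R - (62q_R + 2q_R²). Setting ∂π_R/∂q_R = 0: 417 - 7q_R - (3/2)(q_O) = 0.
Orion's first-order condition: 311 - 6q_O - (3/2)(q_R) = 0.
Best responses: q_R = (417 - (3/2)q_O)/7, q_O = (311 - (3/2)q_R)/6.
Solving the pair: q_R = 51.2075, q_O = 39.0314.
Total output Q = 51.2075 + 39.0314 = 90.2390.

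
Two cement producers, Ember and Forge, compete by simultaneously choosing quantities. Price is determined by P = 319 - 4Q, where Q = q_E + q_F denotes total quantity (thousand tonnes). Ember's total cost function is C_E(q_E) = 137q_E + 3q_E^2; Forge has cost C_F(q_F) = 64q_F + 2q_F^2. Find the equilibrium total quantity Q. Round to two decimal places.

26.36

Ember's profit: π_E = (319 - 4Q)q_E - (137q_E + 3q_E²). Setting ∂π_E/∂q_E = 0: 182 - 14q_E - 4(q_F) = 0.
Forge's profit: π_F = (319 - 4Q)q_F - (64q_F + 2q_F²). Setting ∂π_F/∂q_F = 0: 255 - 12q_F - 4(q_E) = 0.
Best responses: q_E = (182 - 4q_F)/14, q_F = (255 - 4q_E)/12.
Substituting one into the other gives q_E = 291/38 and q_F = 1421/76.
Total output Q = 291/38 + 1421/76 = 26.3553.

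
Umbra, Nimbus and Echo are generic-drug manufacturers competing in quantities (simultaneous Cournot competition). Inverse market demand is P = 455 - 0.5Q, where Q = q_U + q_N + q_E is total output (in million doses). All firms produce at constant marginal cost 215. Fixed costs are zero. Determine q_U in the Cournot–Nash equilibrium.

Each firm earns π_i = (455 - 0.5Q)q_i - 215q_i.
First-order condition (treating rivals' output as given): 240 - q_i - (1/2)·Σ_{j≠i} q_j = 0.
With identical firms every q_j equals q_i, so Σ_{j≠i} q_j = 2q_i and 240 = 2q_i, giving q_i = 120.

120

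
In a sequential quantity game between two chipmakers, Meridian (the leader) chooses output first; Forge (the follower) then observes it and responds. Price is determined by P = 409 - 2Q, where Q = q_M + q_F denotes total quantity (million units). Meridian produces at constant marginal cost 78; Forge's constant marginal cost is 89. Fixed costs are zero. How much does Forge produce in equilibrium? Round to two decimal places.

37.25

The follower Forge best-responds to any q_M: π_F = (409 - 2Q)q_F - 89q_F.
Setting the follower's marginal profit to zero, 320 - 2q_M - 4q_F = 0, i.e. q_F = (320 - 2q_M)/4.
The leader anticipates this reaction. Substituting into P = 409 - 2Q gives P = 249 - q_M, so π_M = (249 - q_M)q_M - 78q_M.
Leader FOC: 171 - 2q_M = 0, so q_M = 171/2.
Then q_F = (320 - 2·(171/2))/4 = 149/4.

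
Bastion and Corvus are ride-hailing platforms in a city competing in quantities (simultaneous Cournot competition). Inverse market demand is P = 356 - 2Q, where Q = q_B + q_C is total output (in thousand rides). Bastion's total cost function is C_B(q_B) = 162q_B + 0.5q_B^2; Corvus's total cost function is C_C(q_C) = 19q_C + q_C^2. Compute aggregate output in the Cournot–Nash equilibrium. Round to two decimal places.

Bastion's profit: π_B = (356 - 2Q)q_B - (162q_B + (1/2)q_B²). Setting ∂π_B/∂q_B = 0: 194 - 5q_B - 2(q_C) = 0.
Corvus's profit: π_C = (356 - 2Q)q_C - (19q_C + q_C²). Setting ∂π_C/∂q_C = 0: 337 - 6q_C - 2(q_B) = 0.
Best responses: q_B = (194 - 2q_C)/5, q_C = (337 - 2q_B)/6.
Substituting one into the other gives q_B = 245/13 and q_C = 1297/26.
Total output Q = 245/13 + 1297/26 = 1787/26.

68.73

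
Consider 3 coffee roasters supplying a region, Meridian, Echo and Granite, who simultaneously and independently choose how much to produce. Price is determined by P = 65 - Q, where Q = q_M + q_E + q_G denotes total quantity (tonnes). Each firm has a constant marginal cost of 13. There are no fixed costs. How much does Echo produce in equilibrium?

Each firm earns π_i = (65 - Q)q_i - 13q_i.
Setting ∂π_i/∂q_i = 0 with rivals' quantities fixed: 52 - 2q_i - Σ_{j≠i} q_j = 0.
With identical firms every q_j equals q_i, so Σ_{j≠i} q_j = 2q_i and 52 = 4q_i, giving q_i = 13.

13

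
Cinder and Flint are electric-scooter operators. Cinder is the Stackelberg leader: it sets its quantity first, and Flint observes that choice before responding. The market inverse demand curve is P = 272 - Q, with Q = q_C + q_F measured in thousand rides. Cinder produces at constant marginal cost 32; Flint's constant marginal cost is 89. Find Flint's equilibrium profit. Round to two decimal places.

297.56

The follower Flint best-responds to any q_C: π_F = (272 - Q)q_F - 89q_F.
∂π_F/∂q_F = 183 - q_C - 2q_F = 0 gives the reaction function q_F = (183 - q_C)/2.
Cinder substitutes q_F(q_C) into its own profit: π_C = q_C(272 - q_C - (183 - q_C)/2) - 32q_C = (361/2 - (1/2)q_C)q_C - 32q_C.
The leader's first-order condition 297/2 - q_C = 0 yields q_C = 297/2.
Then q_F = (183 - 297/2)/2 = 69/4.
Price P = 272 - 663/4 = 425/4.
Flint's profit: (425/4 - 89)·(69/4) = 297.5625.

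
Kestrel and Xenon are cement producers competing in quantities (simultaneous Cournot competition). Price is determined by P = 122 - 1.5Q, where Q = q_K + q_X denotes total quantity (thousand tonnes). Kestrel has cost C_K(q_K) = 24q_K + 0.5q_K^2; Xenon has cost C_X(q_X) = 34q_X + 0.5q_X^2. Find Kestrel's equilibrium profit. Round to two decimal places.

715.11

Kestrel's profit: π_K = (122 - 1.5Q)q_K - (24q_K + (1/2)q_K²). Setting ∂π_K/∂q_K = 0: 98 - 4q_K - (3/2)(q_X) = 0.
Xenon's first-order condition: 88 - 4q_X - (3/2)(q_K) = 0.
Best responses: q_K = (98 - (3/2)q_X)/4, q_X = (88 - (3/2)q_K)/4.
Substituting one into the other gives q_K = 208/11 and q_X = 164/11.
Price P = 122 - (3/2)·(372/11) = 784/11.
Kestrel's profit: (784/11)·(208/11) - 24·(208/11) - (1/2)(208/11)² = 715.1074.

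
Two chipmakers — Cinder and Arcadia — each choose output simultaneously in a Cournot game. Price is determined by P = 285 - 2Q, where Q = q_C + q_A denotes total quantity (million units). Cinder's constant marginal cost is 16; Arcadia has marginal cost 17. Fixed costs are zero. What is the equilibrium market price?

106

Cinder's profit: π_C = (285 - 2Q)q_C - (16q_C). Setting ∂π_C/∂q_C = 0: 269 - 4q_C - 2(q_A) = 0.
Arcadia's first-order condition: 268 - 4q_A - 2(q_C) = 0.
So q_C = (269 - 2q_A)/4 and q_A = (268 - 2q_C)/4.
Solving the pair: q_C = 45, q_A = 89/2.
Total output Q = 179/2, so price P = 285 - 2·(179/2) = 106.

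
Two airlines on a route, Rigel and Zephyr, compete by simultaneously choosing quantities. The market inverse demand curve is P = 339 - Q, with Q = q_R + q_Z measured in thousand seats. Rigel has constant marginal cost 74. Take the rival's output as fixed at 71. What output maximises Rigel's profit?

97

With the rival's output fixed at 71, Rigel's profit is π_R = (339 - 71 - q_R)q_R - (74q_R) = (268 - q_R)q_R - (74q_R).
∂π_R/∂q_R = 194 - 2q_R = 0, so q_R = 97.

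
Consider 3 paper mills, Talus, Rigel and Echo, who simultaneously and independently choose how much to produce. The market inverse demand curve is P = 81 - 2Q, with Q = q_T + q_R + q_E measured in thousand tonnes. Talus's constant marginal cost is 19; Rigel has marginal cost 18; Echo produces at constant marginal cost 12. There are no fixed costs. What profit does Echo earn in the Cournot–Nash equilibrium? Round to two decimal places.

210.13

Talus's profit: π_T = (81 - 2Q)q_T - (19q_T). Setting ∂π_T/∂q_T = 0: 62 - 4q_T - 2(q_R + q_E) = 0.
Rigel's first-order condition: 63 - 4q_R - 2(q_T + q_E) = 0.
Echo's profit: π_E = (81 - 2Q)q_E - (12q_E). Setting ∂π_E/∂q_E = 0: 69 - 4q_E - 2(q_T + q_R) = 0.
Adding the 3 conditions: 194 − 4Q − 4Q = 0, i.e. Q = 97/4.
Back-substituting: q_T = (62 − 97/2)/2 = 27/4, q_R = (63 − 97/2)/2 = 29/4, q_E = (69 − 97/2)/2 = 41/4.
Price P = 81 - 2·(97/4) = 65/2.
Echo's profit: (65/2 - 12)·(41/4) = 1681/8.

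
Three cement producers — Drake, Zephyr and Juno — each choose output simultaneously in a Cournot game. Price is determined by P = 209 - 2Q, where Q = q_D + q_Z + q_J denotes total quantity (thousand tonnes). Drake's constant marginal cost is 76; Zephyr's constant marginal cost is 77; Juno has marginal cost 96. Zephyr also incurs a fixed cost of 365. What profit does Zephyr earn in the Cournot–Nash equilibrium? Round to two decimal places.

338.13

Drake's profit: π_D = (209 - 2Q)q_D - (76q_D). Setting ∂π_D/∂q_D = 0: 133 - 4q_D - 2(q_Z + q_J) = 0.
Zephyr's first-order condition: 132 - 4q_Z - 2(q_D + q_J) = 0.
Juno's profit: π_J = (209 - 2Q)q_J - (96q_J). Setting ∂π_J/∂q_J = 0: 113 - 4q_J - 2(q_D + q_Z) = 0.
Summing all 3 equations gives 378 − 8Q = 0, hence Q = 189/4.
Back-substituting: q_D = (133 − 189/2)/2 = 77/4, q_Z = (132 − 189/2)/2 = 75/4, q_J = (113 − 189/2)/2 = 37/4.
Price P = 209 - 2·(189/4) = 229/2.
Zephyr's profit: (229/2 - 77)·(75/4) - 365 = 338.1250.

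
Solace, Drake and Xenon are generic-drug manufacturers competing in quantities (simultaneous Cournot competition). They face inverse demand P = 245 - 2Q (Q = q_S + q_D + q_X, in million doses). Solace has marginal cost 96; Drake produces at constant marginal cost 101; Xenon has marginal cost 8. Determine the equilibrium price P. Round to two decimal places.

112.50

Solace's profit: π_S = (245 - 2Q)q_S - (96q_S). Setting ∂π_S/∂q_S = 0: 149 - 4q_S - 2(q_D + q_X) = 0.
Drake's first-order condition: 144 - 4q_D - 2(q_S + q_X) = 0.
Xenon's profit: π_X = (245 - 2Q)q_X - (8q_X). Setting ∂π_X/∂q_X = 0: 237 - 4q_X - 2(q_S + q_D) = 0.
Adding the 3 first-order conditions: 530 − 8Q = 0, so Q = 265/4.
Back-substituting: q_S = (149 − 265/2)/2 = 33/4, q_D = (144 − 265/2)/2 = 23/4, q_X = (237 − 265/2)/2 = 209/4.
Total output Q = 265/4, so price P = 245 - 2·(265/4) = 225/2.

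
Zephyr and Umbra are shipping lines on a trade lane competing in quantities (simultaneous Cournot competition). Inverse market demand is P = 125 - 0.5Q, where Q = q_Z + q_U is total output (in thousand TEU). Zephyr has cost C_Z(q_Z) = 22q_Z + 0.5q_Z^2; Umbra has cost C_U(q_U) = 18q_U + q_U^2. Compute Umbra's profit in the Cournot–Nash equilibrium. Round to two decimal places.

1198.02

Zephyr's profit: π_Z = (125 - 0.5Q)q_Z - (22q_Z + (1/2)q_Z²). Setting ∂π_Z/∂q_Z = 0: 103 - 2q_Z - (1/2)(q_U) = 0.
Umbra's first-order condition: 107 - 3q_U - (1/2)(q_Z) = 0.
Rearranging gives the reaction functions q_Z = (103 - (1/2)q_U)/2 and q_U = (107 - (1/2)q_Z)/3.
Solving the pair: q_Z = 1022/23, q_U = 650/23.
Price P = 125 - (1/2)·(1672/23) = 88.6522.
Umbra's profit: 88.6522·(650/23) - 18·(650/23) - (650/23)² = 1198.0151.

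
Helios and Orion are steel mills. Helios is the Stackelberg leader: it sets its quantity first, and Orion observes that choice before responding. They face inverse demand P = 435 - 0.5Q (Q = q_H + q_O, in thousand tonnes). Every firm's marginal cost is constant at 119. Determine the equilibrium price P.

198

The follower Orion best-responds to any q_H: π_O = (435 - 0.5Q)q_O - 119q_O.
Setting the follower's marginal profit to zero, 316 - (1/2)q_H - q_O = 0, i.e. q_O = (316 - (1/2)q_H).
The leader anticipates this reaction. Substituting into P = 435 - 0.5Q gives P = 277 - (1/4)q_H, so π_H = (277 - (1/4)q_H)q_H - 119q_H.
The leader's first-order condition 158 - (1/2)q_H = 0 yields q_H = 316.
Then q_O = (316 - (1/2)·316) = 158.
Total output Q = 474, so price P = 435 - (1/2)·474 = 198.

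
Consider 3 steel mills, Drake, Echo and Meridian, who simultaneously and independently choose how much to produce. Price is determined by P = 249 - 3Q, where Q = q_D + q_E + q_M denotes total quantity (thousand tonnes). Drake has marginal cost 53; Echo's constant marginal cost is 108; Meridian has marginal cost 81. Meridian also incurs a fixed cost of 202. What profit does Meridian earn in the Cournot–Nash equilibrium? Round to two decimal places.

379.02

Drake's profit: π_D = (249 - 3Q)q_D - (53q_D). Setting ∂π_D/∂q_D = 0: 196 - 6q_D - 3(q_E + q_M) = 0.
Echo's first-order condition: 141 - 6q_E - 3(q_D + q_M) = 0.
Meridian's profit: π_M = (249 - 3Q)q_M - (81q_M). Setting ∂π_M/∂q_M = 0: 168 - 6q_M - 3(q_D + q_E) = 0.
Summing all 3 equations gives 505 − 12Q = 0, hence Q = 505/12.
Back-substituting: q_D = (196 − 505/4)/3 = 93/4, q_E = (141 − 505/4)/3 = 59/12, q_M = (168 − 505/4)/3 = 167/12.
Price P = 249 - 3·(505/12) = 491/4.
Meridian's profit: (491/4 - 81)·(167/12) - 202 = 379.0208.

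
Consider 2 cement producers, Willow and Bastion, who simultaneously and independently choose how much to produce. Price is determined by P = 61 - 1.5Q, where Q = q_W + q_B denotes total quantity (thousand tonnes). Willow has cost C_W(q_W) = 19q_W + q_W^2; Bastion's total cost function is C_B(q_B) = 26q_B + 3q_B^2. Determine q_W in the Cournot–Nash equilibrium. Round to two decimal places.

Willow's profit: π_W = (61 - 1.5Q)q_W - (19q_W + q_W²). Setting ∂π_W/∂q_W = 0: 42 - 5q_W - (3/2)(q_B) = 0.
Bastion's first-order condition: 35 - 9q_B - (3/2)(q_W) = 0.
Best responses: q_W = (42 - (3/2)q_B)/5, q_B = (35 - (3/2)q_W)/9.
Substituting one into the other gives q_W = 434/57 and q_B = 448/171.

7.61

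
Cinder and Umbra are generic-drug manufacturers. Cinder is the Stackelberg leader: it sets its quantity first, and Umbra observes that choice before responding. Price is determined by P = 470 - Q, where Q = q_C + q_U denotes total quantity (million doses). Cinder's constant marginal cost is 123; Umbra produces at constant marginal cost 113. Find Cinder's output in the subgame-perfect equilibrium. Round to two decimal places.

168.50

Solve by backward induction. Given q_C, the follower Umbra maximises π_U = (470 - q_C - q_U)q_U - 113q_U.
Follower FOC: 357 - q_C - 2q_U = 0, so q_U(q_C) = (357 - q_C)/2.
Cinder substitutes q_U(q_C) into its own profit: π_C = q_C(470 - q_C - (357 - q_C)/2) - 123q_C = (583/2 - (1/2)q_C)q_C - 123q_C.
The leader's first-order condition 337/2 - q_C = 0 yields q_C = 337/2.
Then q_U = (357 - 337/2)/2 = 377/4.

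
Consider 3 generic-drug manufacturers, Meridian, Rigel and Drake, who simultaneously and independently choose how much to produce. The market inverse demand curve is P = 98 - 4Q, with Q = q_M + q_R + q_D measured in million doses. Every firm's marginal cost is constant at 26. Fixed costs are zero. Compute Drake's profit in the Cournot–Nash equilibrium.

81

Each firm earns π_i = (98 - 4Q)q_i - 26q_i.
Setting ∂π_i/∂q_i = 0 with rivals' quantities fixed: 72 - 8q_i - 4·Σ_{j≠i} q_j = 0.
With identical firms every q_j equals q_i, so Σ_{j≠i} q_j = 2q_i and 72 = 16q_i, giving q_i = 9/2.
Price P = 98 - 4·(27/2) = 44.
Drake's profit: (44 - 26)·(9/2) = 81.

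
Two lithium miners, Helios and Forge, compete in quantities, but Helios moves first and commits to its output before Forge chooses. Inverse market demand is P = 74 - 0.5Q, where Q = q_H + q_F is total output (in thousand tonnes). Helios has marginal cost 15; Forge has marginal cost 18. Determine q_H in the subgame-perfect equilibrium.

62

Solve by backward induction. Given q_H, the follower Forge maximises π_F = (74 - (1/2)q_H - (1/2)q_F)q_F - 18q_F.
∂π_F/∂q_F = 56 - (1/2)q_H - q_F = 0 gives the reaction function q_F = (56 - (1/2)q_H).
The leader anticipates this reaction. Substituting into P = 74 - 0.5Q gives P = 46 - (1/4)q_H, so π_H = (46 - (1/4)q_H)q_H - 15q_H.
Leader FOC: 31 - (1/2)q_H = 0, so q_H = 62.
Then q_F = (56 - (1/2)·62) = 25.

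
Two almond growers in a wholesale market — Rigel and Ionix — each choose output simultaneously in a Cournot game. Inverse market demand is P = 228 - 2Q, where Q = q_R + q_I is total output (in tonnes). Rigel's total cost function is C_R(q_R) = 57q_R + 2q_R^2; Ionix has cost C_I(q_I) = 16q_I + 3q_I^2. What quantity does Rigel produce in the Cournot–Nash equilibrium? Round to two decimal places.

Rigel's profit: π_R = (228 - 2Q)q_R - (57q_R + 2q_R²). Setting ∂π_R/∂q_R = 0: 171 - 8q_R - 2(q_I) = 0.
Ionix's first-order condition: 212 - 10q_I - 2(q_R) = 0.
Rearranging gives the reaction functions q_R = (171 - 2q_I)/8 and q_I = (212 - 2q_R)/10.
Substituting one into the other gives q_R = 643/38 and q_I = 677/38.

16.92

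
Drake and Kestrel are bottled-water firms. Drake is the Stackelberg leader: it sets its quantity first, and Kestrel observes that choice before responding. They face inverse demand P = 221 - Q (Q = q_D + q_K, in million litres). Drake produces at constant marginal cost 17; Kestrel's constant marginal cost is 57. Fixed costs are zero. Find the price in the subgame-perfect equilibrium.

78

The follower Kestrel best-responds to any q_D: π_K = (221 - Q)q_K - 57q_K.
∂π_K/∂q_K = 164 - q_D - 2q_K = 0 gives the reaction function q_K = (164 - q_D)/2.
Drake substitutes q_K(q_D) into its own profit: π_D = q_D(221 - q_D - (164 - q_D)/2) - 17q_D = (139 - (1/2)q_D)q_D - 17q_D.
Leader FOC: 122 - q_D = 0, so q_D = 122.
Then q_K = (164 - 122)/2 = 21.
Total output Q = 143, so price P = 221 - 143 = 78.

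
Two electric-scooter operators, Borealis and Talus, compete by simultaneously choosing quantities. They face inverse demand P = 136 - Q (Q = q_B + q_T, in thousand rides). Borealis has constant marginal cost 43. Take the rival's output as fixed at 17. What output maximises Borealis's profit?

With the rival's output fixed at 17, Borealis's profit is π_B = (136 - 17 - q_B)q_B - (43q_B) = (119 - q_B)q_B - (43q_B).
∂π_B/∂q_B = 76 - 2q_B = 0, so q_B = 38.

38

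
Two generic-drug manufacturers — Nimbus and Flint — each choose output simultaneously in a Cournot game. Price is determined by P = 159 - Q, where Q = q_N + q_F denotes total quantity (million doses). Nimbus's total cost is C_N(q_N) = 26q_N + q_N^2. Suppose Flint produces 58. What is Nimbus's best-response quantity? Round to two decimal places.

18.75

With the rival's output fixed at 58, Nimbus's profit is π_N = (159 - 58 - q_N)q_N - (26q_N + q_N²) = (101 - q_N)q_N - (26q_N + q_N²).
∂π_N/∂q_N = 75 - 4q_N = 0, so q_N = 75/4.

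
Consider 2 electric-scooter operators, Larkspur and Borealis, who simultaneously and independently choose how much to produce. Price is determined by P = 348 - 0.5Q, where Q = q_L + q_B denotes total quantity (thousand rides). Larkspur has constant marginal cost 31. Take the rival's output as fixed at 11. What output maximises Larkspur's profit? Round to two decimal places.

311.50

With the rival's output fixed at 11, Larkspur's profit is π_L = (348 - (1/2)·11 - (1/2)q_L)q_L - (31q_L) = (685/2 - (1/2)q_L)q_L - (31q_L).
∂π_L/∂q_L = 623/2 - q_L = 0, so q_L = 623/2.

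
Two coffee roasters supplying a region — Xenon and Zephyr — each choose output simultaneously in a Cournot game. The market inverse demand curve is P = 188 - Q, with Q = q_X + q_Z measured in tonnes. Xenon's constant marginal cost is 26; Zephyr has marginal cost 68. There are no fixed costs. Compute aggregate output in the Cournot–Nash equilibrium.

94

Xenon's profit: π_X = (188 - Q)q_X - (26q_X). Setting ∂π_X/∂q_X = 0: 162 - 2q_X - (q_Z) = 0.
Zephyr's first-order condition: 120 - 2q_Z - (q_X) = 0.
Best responses: q_X = (162 - q_Z)/2, q_Z = (120 - q_X)/2.
Solving the pair: q_X = 68, q_Z = 26.
Total output Q = 68 + 26 = 94.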